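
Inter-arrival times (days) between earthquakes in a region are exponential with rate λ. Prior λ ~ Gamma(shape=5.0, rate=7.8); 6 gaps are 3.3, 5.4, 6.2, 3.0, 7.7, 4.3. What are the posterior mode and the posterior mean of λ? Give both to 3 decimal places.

MAP = 0.265; posterior mean = 0.292

Σ times = 29.9. Posterior: Gamma(shape = 5.0+6 = 11.0, rate = 7.8+29.9 = 37.7).
Mode = (α−1)/β = 10.0/37.7 = 0.265.
Mean = α/β = 11.0/37.7 = 0.292.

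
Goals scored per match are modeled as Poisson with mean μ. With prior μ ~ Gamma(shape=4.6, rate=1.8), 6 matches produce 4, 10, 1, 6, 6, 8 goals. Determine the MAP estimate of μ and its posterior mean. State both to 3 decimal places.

Σ counts = 35. Posterior: Gamma(shape = 4.6+35 = 39.6, rate = 1.8+6 = 7.8).
Mode = (α−1)/β = 38.6/7.8 = 4.949.
Mean = α/β = 39.6/7.8 = 5.077.

MAP = 4.949, posterior mean = 5.077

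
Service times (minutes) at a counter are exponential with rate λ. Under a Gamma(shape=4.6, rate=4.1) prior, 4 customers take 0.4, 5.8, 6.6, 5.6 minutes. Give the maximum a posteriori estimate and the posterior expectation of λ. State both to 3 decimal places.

MAP = 0.338; posterior mean = 0.382

Σ times = 18.4. Posterior: Gamma(shape = 4.6+4 = 8.6, rate = 4.1+18.4 = 22.5).
Mode = (α−1)/β = 7.6/22.5 = 0.338.
Mean = α/β = 8.6/22.5 = 0.382.
The posterior is right-skewed, so the mean exceeds the mode.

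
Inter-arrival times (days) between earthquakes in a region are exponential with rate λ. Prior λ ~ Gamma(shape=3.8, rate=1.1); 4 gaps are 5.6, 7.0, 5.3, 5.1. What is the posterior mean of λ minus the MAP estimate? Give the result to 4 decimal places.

0.0415

Σ times = 23.0. Posterior: Gamma(shape = 3.8+4 = 7.8, rate = 1.1+23.0 = 24.1).
Mode = (α−1)/β = 6.8/24.1 = 0.2822.
Mean = α/β = 7.8/24.1 = 0.3237.
Difference = 0.3237 − 0.2822 = 0.0415.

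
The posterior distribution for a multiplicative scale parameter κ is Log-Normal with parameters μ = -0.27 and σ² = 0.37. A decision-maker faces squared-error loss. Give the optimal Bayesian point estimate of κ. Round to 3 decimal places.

0.919

Mode = exp(μ − σ²) = exp(-0.64) = 0.527.
Mean = exp(μ + σ²/2) = exp(-0.085) = 0.919.
Squared-error loss ⇒ the optimal estimator is the posterior mean.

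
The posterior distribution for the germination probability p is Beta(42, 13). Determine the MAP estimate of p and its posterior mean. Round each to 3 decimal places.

Mode = (42−1)/(42+13−2) = 41/53 = 0.774.
Mean = 42/(42+13) = 42/55 = 0.764.

MAP = 0.774, posterior mean = 0.764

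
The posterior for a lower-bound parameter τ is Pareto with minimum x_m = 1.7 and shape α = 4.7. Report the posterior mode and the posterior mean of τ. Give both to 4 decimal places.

MAP = 1.7000; posterior mean = 2.1595

The Pareto density is strictly decreasing on [x_m, ∞), so the mode is x_m = 1.7000.
Mean = α·x_m/(α−1) = 4.7·1.7/3.7 = 2.1595.
Mean > mode: the posterior has a right tail.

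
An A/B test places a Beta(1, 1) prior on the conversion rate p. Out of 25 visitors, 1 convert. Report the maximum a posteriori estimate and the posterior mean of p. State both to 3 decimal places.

Posterior: Beta(1+1, 1+24) = Beta(2, 25).
Mode = (2−1)/(2+25−2) = 1/25 = 0.040.
With a flat prior the MAP equals the MLE, 1/25.
Mean = 2/(2+25) = 2/27 = 0.074.

MAP = 0.040; posterior mean = 0.074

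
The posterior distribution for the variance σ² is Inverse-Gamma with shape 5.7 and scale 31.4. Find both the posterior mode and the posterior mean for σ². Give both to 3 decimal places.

MAP = 4.687; posterior mean = 6.681

Mode = β/(α+1) = 31.4/6.7 = 4.687.
Mean = β/(α−1) = 31.4/4.7 = 6.681.
Mean > mode: the posterior has a right tail.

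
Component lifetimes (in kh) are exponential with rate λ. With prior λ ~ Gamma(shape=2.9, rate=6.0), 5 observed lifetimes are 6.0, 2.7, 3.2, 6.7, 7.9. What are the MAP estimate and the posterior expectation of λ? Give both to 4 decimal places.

Σ times = 26.5. Posterior: Gamma(shape = 2.9+5 = 7.9, rate = 6.0+26.5 = 32.5).
Mode = (α−1)/β = 6.9/32.5 = 0.2123.
Mean = α/β = 7.9/32.5 = 0.2431.

λ_MAP = 0.2123, E[λ|data] = 0.2431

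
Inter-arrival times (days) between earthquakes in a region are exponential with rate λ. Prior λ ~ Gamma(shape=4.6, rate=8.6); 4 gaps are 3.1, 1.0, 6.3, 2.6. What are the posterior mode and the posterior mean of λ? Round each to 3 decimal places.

MAP = 0.352, posterior mean = 0.398

Σ times = 13.0. Posterior: Gamma(shape = 4.6+4 = 8.6, rate = 8.6+13.0 = 21.6).
Mode = (α−1)/β = 7.6/21.6 = 0.352.
Mean = α/β = 8.6/21.6 = 0.398.
Right-skewed posterior ⇒ mode < mean.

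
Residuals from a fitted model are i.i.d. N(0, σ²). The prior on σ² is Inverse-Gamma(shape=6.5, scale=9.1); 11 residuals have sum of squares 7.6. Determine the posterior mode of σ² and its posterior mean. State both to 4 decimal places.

Posterior: Inverse-Gamma(shape = 6.5+11/2 = 12.0, scale = 9.1+7.6/2 = 12.9).
Mode = β/(α+1) = 12.9/13.0 = 0.9923.
Mean = β/(α−1) = 12.9/11.0 = 1.1727.

σ²_MAP = 0.9923, E[σ²|data] = 1.1727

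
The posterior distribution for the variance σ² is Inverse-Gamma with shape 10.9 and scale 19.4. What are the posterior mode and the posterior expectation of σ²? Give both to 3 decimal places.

MAP: 1.630. Posterior mean: 1.960.

Mode = β/(α+1) = 19.4/11.9 = 1.630.
Mean = β/(α−1) = 19.4/9.9 = 1.960.
Right-skewed posterior ⇒ mode < mean.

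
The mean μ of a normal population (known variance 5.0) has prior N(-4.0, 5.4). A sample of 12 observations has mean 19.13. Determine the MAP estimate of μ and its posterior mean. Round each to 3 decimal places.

Posterior for μ is Normal. Precision-weighted mean: (1/5.4·-4.0 + 12/5.0·19.13) / (1/5.4 + 12/5.0) = 17.473.
A Normal posterior is symmetric, so mode = mean.

μ_MAP = 17.473, E[μ|data] = 17.473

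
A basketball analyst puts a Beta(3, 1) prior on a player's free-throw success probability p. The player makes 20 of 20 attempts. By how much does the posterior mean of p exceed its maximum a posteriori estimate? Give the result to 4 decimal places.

-0.0417

Posterior: Beta(3+20, 1+0) = Beta(23, 1).
Since β = 1 ≤ 1 and α > 1, the Beta density is monotone increasing on [0,1]; the mode is at 1.
Mean = 23/(23+1) = 0.9583.
Difference = 0.9583 − 1.0000 = -0.0417.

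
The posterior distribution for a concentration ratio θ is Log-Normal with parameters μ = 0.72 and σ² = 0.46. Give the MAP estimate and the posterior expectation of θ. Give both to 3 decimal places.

θ_MAP = 1.297, E[θ|data] = 2.586

Mode = exp(μ − σ²) = exp(0.26) = 1.297.
Mean = exp(μ + σ²/2) = exp(0.950) = 2.586.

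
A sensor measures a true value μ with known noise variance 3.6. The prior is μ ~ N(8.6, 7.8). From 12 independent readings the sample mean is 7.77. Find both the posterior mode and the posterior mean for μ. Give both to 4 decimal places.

Posterior for μ is Normal. Precision-weighted mean: (1/7.8·8.6 + 12/3.6·7.77) / (1/7.8 + 12/3.6) = 7.8007.
A Normal posterior is symmetric, so mode = mean.

posterior mode = 7.8007, posterior mean = 7.8007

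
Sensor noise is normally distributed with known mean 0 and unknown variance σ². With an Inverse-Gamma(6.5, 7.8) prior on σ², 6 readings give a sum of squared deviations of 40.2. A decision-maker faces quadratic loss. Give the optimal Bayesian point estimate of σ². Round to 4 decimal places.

3.2824

Posterior: Inverse-Gamma(shape = 6.5+6/2 = 9.5, scale = 7.8+40.2/2 = 27.9).
Mode = β/(α+1) = 27.9/10.5 = 2.6571.
Mean = β/(α−1) = 27.9/8.5 = 3.2824.
Quadratic loss ⇒ the optimal estimator is the posterior mean.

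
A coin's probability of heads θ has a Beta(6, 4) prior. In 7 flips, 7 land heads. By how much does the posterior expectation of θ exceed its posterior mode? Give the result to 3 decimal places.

-0.035

Posterior: Beta(6+7, 4+0) = Beta(13, 4).
Mode = (13−1)/(13+4−2) = 12/15 = 0.800.
Mean = 13/(13+4) = 13/17 = 0.765.
Difference = 0.765 − 0.800 = -0.035.
The mean is pulled below the mode by the posterior's left skew.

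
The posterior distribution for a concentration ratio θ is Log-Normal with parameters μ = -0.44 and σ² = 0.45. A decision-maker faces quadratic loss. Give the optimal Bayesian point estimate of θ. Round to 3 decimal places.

0.807

Mode = exp(μ − σ²) = exp(-0.89) = 0.411.
Mean = exp(μ + σ²/2) = exp(-0.215) = 0.807.
Quadratic loss ⇒ the optimal estimator is the posterior mean.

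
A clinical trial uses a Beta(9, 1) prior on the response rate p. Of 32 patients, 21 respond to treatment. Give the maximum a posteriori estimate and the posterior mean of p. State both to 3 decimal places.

Posterior: Beta(9+21, 1+11) = Beta(30, 12).
Mode = (30−1)/(30+12−2) = 29/40 = 0.725.
Mean = 30/(30+12) = 30/42 = 0.714.

MAP: 0.725. Posterior mean: 0.714.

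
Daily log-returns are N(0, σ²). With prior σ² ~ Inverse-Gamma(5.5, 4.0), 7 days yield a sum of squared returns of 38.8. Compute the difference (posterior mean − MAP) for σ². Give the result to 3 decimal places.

Posterior: Inverse-Gamma(shape = 5.5+7/2 = 9.0, scale = 4.0+38.8/2 = 23.4).
Mode = β/(α+1) = 23.4/10.0 = 2.340.
Mean = β/(α−1) = 23.4/8.0 = 2.925.
Difference = 2.925 − 2.340 = 0.585.
Right-skewed posterior ⇒ mode < mean.

0.585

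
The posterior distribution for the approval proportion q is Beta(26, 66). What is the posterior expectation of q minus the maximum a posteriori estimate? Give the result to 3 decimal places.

0.005

Mode = (26−1)/(26+66−2) = 25/90 = 0.278.
Mean = 26/(26+66) = 26/92 = 0.283.
Difference = 0.283 − 0.278 = 0.005.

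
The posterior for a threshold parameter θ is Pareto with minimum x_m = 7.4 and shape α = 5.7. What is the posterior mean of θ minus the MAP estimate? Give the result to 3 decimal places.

1.574

The Pareto density is strictly decreasing on [x_m, ∞), so the mode is x_m = 7.400.
Mean = α·x_m/(α−1) = 5.7·7.4/4.7 = 8.974.
Difference = 8.974 − 7.400 = 1.574.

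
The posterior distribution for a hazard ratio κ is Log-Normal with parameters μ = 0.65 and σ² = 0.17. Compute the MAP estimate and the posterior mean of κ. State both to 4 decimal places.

MAP = 1.6161, posterior mean = 2.0855

Mode = exp(μ − σ²) = exp(0.48) = 1.6161.
Mean = exp(μ + σ²/2) = exp(0.735) = 2.0855.
Mean > mode: the posterior has a right tail.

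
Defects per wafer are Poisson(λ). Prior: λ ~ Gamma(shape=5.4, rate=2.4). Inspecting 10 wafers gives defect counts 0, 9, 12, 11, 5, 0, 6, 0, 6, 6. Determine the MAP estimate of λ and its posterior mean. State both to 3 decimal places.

Σ counts = 55. Posterior: Gamma(shape = 5.4+55 = 60.4, rate = 2.4+10 = 12.4).
Mode = (α−1)/β = 59.4/12.4 = 4.790.
Mean = α/β = 60.4/12.4 = 4.871.

MAP = 4.790, posterior mean = 4.871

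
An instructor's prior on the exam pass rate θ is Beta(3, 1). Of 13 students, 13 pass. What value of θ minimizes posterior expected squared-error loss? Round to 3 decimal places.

0.941

Posterior: Beta(3+13, 1+0) = Beta(16, 1).
Since β = 1 ≤ 1 and α > 1, the Beta density is monotone increasing on [0,1]; the mode is at 1.
Mean = 16/(16+1) = 0.941.
Squared-error loss ⇒ the optimal estimator is the posterior mean.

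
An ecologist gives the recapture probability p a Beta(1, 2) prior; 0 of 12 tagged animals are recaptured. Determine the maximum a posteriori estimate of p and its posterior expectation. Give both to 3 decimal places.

Posterior: Beta(1+0, 2+12) = Beta(1, 14).
Since α = 1 ≤ 1 and β > 1, the Beta density is monotone decreasing on [0,1]; the mode is at 0.
Mean = 1/(1+14) = 0.067.
Mean > mode: the posterior has a right tail.

MAP: 0.000. Posterior mean: 0.067.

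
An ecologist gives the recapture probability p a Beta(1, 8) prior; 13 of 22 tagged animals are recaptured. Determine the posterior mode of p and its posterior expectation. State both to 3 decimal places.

MAP = 0.448, posterior mean = 0.452

Posterior: Beta(1+13, 8+9) = Beta(14, 17).
Mode = (14−1)/(14+17−2) = 13/29 = 0.448.
Mean = 14/(14+17) = 14/31 = 0.452.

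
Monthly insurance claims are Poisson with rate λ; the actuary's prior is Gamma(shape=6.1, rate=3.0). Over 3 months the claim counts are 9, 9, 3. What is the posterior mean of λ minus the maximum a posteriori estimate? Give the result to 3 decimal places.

Σ counts = 21. Posterior: Gamma(shape = 6.1+21 = 27.1, rate = 3.0+3 = 6.0).
Mode = (α−1)/β = 26.1/6.0 = 4.350.
Mean = α/β = 27.1/6.0 = 4.517.
Difference = 4.517 − 4.350 = 0.167.
The posterior is right-skewed, so the mean exceeds the mode.

0.167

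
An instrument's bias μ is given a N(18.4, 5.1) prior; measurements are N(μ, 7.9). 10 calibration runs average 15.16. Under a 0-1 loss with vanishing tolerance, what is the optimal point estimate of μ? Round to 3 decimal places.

15.595

Posterior for μ is Normal. Precision-weighted mean: (1/5.1·18.4 + 10/7.9·15.16) / (1/5.1 + 10/7.9) = 15.595.
A Normal posterior is symmetric, so mode = mean.
This is the posterior mode — the MAP estimate.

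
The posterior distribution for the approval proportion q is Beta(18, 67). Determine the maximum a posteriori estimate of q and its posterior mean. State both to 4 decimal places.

Mode = (18−1)/(18+67−2) = 17/83 = 0.2048.
Mean = 18/(18+67) = 18/85 = 0.2118.

MAP = 0.2048, posterior mean = 0.2118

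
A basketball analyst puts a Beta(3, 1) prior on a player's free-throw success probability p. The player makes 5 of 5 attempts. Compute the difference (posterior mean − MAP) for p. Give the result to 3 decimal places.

-0.111

Posterior: Beta(3+5, 1+0) = Beta(8, 1).
Since β = 1 ≤ 1 and α > 1, the Beta density is monotone increasing on [0,1]; the mode is at 1.
Mean = 8/(8+1) = 0.889.
Difference = 0.889 − 1.000 = -0.111.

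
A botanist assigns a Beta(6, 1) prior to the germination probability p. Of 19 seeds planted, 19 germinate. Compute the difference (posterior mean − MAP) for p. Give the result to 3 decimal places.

Posterior: Beta(6+19, 1+0) = Beta(25, 1).
Since β = 1 ≤ 1 and α > 1, the Beta density is monotone increasing on [0,1]; the mode is at 1.
Mean = 25/(25+1) = 0.962.
Difference = 0.962 − 1.000 = -0.038.
Left-skewed posterior ⇒ mean < mode.

-0.038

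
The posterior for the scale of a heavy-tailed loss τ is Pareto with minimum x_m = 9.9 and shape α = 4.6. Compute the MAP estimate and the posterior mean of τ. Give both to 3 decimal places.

MAP: 9.900. Posterior mean: 12.650.

The Pareto density is strictly decreasing on [x_m, ∞), so the mode is x_m = 9.900.
Mean = α·x_m/(α−1) = 4.6·9.9/3.6 = 12.650.
The mean is pulled above the mode by the posterior's right skew.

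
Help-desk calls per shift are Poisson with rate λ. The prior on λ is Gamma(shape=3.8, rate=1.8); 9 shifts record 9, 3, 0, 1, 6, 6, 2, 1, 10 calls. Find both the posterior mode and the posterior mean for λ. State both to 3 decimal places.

λ_MAP = 3.778, E[λ|data] = 3.870

Σ counts = 38. Posterior: Gamma(shape = 3.8+38 = 41.8, rate = 1.8+9 = 10.8).
Mode = (α−1)/β = 40.8/10.8 = 3.778.
Mean = α/β = 41.8/10.8 = 3.870.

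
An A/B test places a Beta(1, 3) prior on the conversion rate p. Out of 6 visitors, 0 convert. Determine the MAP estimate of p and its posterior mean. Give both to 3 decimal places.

MAP: 0.000. Posterior mean: 0.100.

Posterior: Beta(1+0, 3+6) = Beta(1, 9).
Since α = 1 ≤ 1 and β > 1, the Beta density is monotone decreasing on [0,1]; the mode is at 0.
Mean = 1/(1+9) = 0.100.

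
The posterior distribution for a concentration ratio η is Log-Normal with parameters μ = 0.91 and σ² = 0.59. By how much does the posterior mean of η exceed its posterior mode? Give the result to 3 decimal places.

Mode = exp(μ − σ²) = exp(0.32) = 1.377.
Mean = exp(μ + σ²/2) = exp(1.205) = 3.337.
Difference = 3.337 − 1.377 = 1.960.
Mean > mode: the posterior has a right tail.

1.960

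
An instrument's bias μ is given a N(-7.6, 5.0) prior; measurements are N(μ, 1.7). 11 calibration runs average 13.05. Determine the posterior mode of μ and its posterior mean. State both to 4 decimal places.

MAP = 12.4309, posterior mean = 12.4309

Posterior for μ is Normal. Precision-weighted mean: (1/5.0·-7.6 + 11/1.7·13.05) / (1/5.0 + 11/1.7) = 12.4309.
A Normal posterior is symmetric, so mode = mean.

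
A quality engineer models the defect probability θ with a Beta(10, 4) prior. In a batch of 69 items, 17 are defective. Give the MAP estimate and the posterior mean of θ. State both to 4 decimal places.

θ_MAP = 0.3210, E[θ|data] = 0.3253

Posterior: Beta(10+17, 4+52) = Beta(27, 56).
Mode = (27−1)/(27+56−2) = 26/81 = 0.3210.
Mean = 27/(27+56) = 27/83 = 0.3253.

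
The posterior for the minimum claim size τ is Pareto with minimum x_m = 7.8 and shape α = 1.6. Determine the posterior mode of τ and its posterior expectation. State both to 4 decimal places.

posterior mode = 7.8000, posterior expectation = 20.8000

The Pareto density is strictly decreasing on [x_m, ∞), so the mode is x_m = 7.8000.
Mean = α·x_m/(α−1) = 1.6·7.8/0.6 = 20.8000.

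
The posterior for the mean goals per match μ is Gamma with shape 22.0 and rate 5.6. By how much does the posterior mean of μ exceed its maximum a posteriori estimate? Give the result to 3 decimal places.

0.179

Mode = (α−1)/β = 21.0/5.6 = 3.750.
Mean = α/β = 22.0/5.6 = 3.929.
Difference = 3.929 − 3.750 = 0.179.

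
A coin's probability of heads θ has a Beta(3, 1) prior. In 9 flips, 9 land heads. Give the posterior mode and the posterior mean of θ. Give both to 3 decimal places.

MAP = 1.000, posterior mean = 0.923

Posterior: Beta(3+9, 1+0) = Beta(12, 1).
Since β = 1 ≤ 1 and α > 1, the Beta density is monotone increasing on [0,1]; the mode is at 1.
Mean = 12/(12+1) = 0.923.
The posterior is left-skewed, so the mode exceeds the mean.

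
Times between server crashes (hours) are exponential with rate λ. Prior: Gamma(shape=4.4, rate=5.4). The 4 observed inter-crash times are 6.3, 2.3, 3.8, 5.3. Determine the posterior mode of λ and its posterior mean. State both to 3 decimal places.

posterior mode = 0.320, posterior mean = 0.364

Σ times = 17.7. Posterior: Gamma(shape = 4.4+4 = 8.4, rate = 5.4+17.7 = 23.1).
Mode = (α−1)/β = 7.4/23.1 = 0.320.
Mean = α/β = 8.4/23.1 = 0.364.
Right-skewed posterior ⇒ mode < mean.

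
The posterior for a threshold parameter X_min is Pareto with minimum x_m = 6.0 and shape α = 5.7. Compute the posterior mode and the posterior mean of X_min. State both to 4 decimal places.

MAP: 6.0000. Posterior mean: 7.2766.

The Pareto density is strictly decreasing on [x_m, ∞), so the mode is x_m = 6.0000.
Mean = α·x_m/(α−1) = 5.7·6.0/4.7 = 7.2766.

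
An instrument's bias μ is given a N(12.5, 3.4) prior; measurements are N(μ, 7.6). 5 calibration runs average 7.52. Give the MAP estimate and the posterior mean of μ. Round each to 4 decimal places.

Posterior for μ is Normal. Precision-weighted mean: (1/3.4·12.5 + 5/7.6·7.52) / (1/3.4 + 5/7.6) = 9.0585.
A Normal posterior is symmetric, so mode = mean.

MAP = 9.0585; posterior mean = 9.0585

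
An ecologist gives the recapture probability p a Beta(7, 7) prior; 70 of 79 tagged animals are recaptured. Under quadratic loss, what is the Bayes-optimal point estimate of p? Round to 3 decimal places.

0.828

Posterior: Beta(7+70, 7+9) = Beta(77, 16).
Mode = (77−1)/(77+16−2) = 76/91 = 0.835.
Mean = 77/(77+16) = 77/93 = 0.828.
Quadratic loss ⇒ the optimal estimator is the posterior mean.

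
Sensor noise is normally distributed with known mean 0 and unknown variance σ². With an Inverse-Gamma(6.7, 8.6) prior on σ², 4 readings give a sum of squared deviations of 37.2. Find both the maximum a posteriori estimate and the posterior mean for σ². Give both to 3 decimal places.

Posterior: Inverse-Gamma(shape = 6.7+4/2 = 8.7, scale = 8.6+37.2/2 = 27.2).
Mode = β/(α+1) = 27.2/9.7 = 2.804.
Mean = β/(α−1) = 27.2/7.7 = 3.532.

maximum a posteriori estimate = 2.804, posterior mean = 3.532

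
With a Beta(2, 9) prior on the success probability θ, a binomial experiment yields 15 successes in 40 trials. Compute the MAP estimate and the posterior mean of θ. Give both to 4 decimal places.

Posterior: Beta(2+15, 9+25) = Beta(17, 34).
Mode = (17−1)/(17+34−2) = 16/49 = 0.3265.
Mean = 17/(17+34) = 17/51 = 0.3333.

MAP estimate = 0.3265, posterior mean = 0.3333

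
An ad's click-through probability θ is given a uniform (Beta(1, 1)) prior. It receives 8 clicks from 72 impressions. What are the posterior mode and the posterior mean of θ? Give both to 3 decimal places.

θ_MAP = 0.111, E[θ|data] = 0.122

Posterior: Beta(1+8, 1+64) = Beta(9, 65).
Mode = (9−1)/(9+65−2) = 8/72 = 0.111.
Mean = 9/(9+65) = 9/74 = 0.122.
The mean is pulled above the mode by the posterior's right skew.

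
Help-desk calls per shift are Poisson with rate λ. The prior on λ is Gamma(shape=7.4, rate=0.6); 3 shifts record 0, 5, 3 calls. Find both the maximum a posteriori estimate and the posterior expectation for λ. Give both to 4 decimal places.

MAP = 4.0000; posterior mean = 4.2778

Σ counts = 8. Posterior: Gamma(shape = 7.4+8 = 15.4, rate = 0.6+3 = 3.6).
Mode = (α−1)/β = 14.4/3.6 = 4.0000.
Mean = α/β = 15.4/3.6 = 4.2778.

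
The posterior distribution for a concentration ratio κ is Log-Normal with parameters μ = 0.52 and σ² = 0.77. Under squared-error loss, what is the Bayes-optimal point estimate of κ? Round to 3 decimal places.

2.472

Mode = exp(μ − σ²) = exp(-0.25) = 0.779.
Mean = exp(μ + σ²/2) = exp(0.905) = 2.472.
Squared-error loss ⇒ the optimal estimator is the posterior mean.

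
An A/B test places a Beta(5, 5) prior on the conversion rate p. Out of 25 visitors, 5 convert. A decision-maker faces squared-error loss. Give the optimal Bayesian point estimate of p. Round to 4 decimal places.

Posterior: Beta(5+5, 5+20) = Beta(10, 25).
Mode = (10−1)/(10+25−2) = 9/33 = 0.2727.
Mean = 10/(10+25) = 10/35 = 0.2857.
Squared-error loss ⇒ the optimal estimator is the posterior mean.

0.2857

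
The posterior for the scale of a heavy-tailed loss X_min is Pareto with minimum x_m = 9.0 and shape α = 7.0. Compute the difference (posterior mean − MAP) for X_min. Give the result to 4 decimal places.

The Pareto density is strictly decreasing on [x_m, ∞), so the mode is x_m = 9.0000.
Mean = α·x_m/(α−1) = 7.0·9.0/6.0 = 10.5000.
Difference = 10.5000 − 9.0000 = 1.5000.
Right-skewed posterior ⇒ mode < mean.

1.5000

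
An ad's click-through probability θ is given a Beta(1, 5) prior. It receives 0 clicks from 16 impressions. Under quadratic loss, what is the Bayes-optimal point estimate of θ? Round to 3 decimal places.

0.045

Posterior: Beta(1+0, 5+16) = Beta(1, 21).
Since α = 1 ≤ 1 and β > 1, the Beta density is monotone decreasing on [0,1]; the mode is at 0.
Mean = 1/(1+21) = 0.045.
Quadratic loss ⇒ the optimal estimator is the posterior mean.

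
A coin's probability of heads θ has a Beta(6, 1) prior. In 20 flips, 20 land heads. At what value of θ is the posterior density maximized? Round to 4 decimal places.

Posterior: Beta(6+20, 1+0) = Beta(26, 1).
Since β = 1 ≤ 1 and α > 1, the Beta density is monotone increasing on [0,1]; the mode is at 1.
Mean = 26/(26+1) = 0.9630.
This is the posterior mode — the MAP estimate.

1.0000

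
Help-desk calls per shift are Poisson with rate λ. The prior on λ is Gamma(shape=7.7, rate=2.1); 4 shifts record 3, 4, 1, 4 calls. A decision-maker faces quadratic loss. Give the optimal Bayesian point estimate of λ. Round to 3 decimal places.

3.230

Σ counts = 12. Posterior: Gamma(shape = 7.7+12 = 19.7, rate = 2.1+4 = 6.1).
Mode = (α−1)/β = 18.7/6.1 = 3.066.
Mean = α/β = 19.7/6.1 = 3.230.
Quadratic loss ⇒ the optimal estimator is the posterior mean.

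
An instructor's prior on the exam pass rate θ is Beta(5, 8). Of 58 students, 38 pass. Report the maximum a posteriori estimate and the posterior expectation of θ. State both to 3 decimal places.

MAP: 0.609. Posterior mean: 0.606.

Posterior: Beta(5+38, 8+20) = Beta(43, 28).
Mode = (43−1)/(43+28−2) = 42/69 = 0.609.
Mean = 43/(43+28) = 43/71 = 0.606.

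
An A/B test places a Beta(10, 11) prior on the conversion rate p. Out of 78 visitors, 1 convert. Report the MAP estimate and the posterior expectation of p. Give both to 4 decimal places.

p_MAP = 0.1031, E[p|data] = 0.1111

Posterior: Beta(10+1, 11+77) = Beta(11, 88).
Mode = (11−1)/(11+88−2) = 10/97 = 0.1031.
Mean = 11/(11+88) = 11/99 = 0.1111.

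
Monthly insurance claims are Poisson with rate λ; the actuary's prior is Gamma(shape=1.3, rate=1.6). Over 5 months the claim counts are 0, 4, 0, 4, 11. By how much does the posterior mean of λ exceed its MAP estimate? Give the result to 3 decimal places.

0.152

Σ counts = 19. Posterior: Gamma(shape = 1.3+19 = 20.3, rate = 1.6+5 = 6.6).
Mode = (α−1)/β = 19.3/6.6 = 2.924.
Mean = α/β = 20.3/6.6 = 3.076.
Difference = 3.076 − 2.924 = 0.152.
The posterior is right-skewed, so the mean exceeds the mode.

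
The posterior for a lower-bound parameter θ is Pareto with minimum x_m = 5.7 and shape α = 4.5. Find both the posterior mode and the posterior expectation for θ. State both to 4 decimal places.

MAP = 5.7000, posterior mean = 7.3286

The Pareto density is strictly decreasing on [x_m, ∞), so the mode is x_m = 5.7000.
Mean = α·x_m/(α−1) = 4.5·5.7/3.5 = 7.3286.
The mean is pulled above the mode by the posterior's right skew.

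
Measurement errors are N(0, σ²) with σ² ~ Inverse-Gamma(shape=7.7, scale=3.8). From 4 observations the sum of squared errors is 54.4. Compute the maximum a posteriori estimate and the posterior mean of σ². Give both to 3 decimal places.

Posterior: Inverse-Gamma(shape = 7.7+4/2 = 9.7, scale = 3.8+54.4/2 = 31.0).
Mode = β/(α+1) = 31.0/10.7 = 2.897.
Mean = β/(α−1) = 31.0/8.7 = 3.563.

MAP = 2.897, posterior mean = 3.563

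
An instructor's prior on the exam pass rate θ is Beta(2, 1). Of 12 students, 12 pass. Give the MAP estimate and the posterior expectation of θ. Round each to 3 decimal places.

Posterior: Beta(2+12, 1+0) = Beta(14, 1).
Since β = 1 ≤ 1 and α > 1, the Beta density is monotone increasing on [0,1]; the mode is at 1.
Mean = 14/(14+1) = 0.933.

θ_MAP = 1.000, E[θ|data] = 0.933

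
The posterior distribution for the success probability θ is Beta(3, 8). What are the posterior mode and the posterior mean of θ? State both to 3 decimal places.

Mode = (3−1)/(3+8−2) = 2/9 = 0.222.
Mean = 3/(3+8) = 3/11 = 0.273.
The mean is pulled above the mode by the posterior's right skew.

MAP = 0.222; posterior mean = 0.273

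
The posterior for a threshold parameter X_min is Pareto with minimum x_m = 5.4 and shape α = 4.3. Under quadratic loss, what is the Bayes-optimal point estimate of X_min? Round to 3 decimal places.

7.036

The Pareto density is strictly decreasing on [x_m, ∞), so the mode is x_m = 5.400.
Mean = α·x_m/(α−1) = 4.3·5.4/3.3 = 7.036.
Quadratic loss ⇒ the optimal estimator is the posterior mean.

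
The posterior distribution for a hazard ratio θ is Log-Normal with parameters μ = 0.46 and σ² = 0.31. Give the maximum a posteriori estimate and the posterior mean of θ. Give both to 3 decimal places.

Mode = exp(μ − σ²) = exp(0.15) = 1.162.
Mean = exp(μ + σ²/2) = exp(0.615) = 1.850.

θ_MAP = 1.162, E[θ|data] = 1.850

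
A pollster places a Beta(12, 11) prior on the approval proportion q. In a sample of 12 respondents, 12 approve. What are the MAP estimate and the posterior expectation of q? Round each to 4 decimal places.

MAP = 0.6970; posterior mean = 0.6857

Posterior: Beta(12+12, 11+0) = Beta(24, 11).
Mode = (24−1)/(24+11−2) = 23/33 = 0.6970.
Mean = 24/(24+11) = 24/35 = 0.6857.
The mean is pulled below the mode by the posterior's left skew.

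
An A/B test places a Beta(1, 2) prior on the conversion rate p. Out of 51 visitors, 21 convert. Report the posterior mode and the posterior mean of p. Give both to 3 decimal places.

Posterior: Beta(1+21, 2+30) = Beta(22, 32).
Mode = (22−1)/(22+32−2) = 21/52 = 0.404.
Mean = 22/(22+32) = 22/54 = 0.407.

MAP: 0.404. Posterior mean: 0.407.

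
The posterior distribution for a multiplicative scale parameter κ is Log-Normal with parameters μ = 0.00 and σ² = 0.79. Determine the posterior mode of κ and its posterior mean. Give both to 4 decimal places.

MAP = 0.4538, posterior mean = 1.4844

Mode = exp(μ − σ²) = exp(-0.79) = 0.4538.
Mean = exp(μ + σ²/2) = exp(0.395) = 1.4844.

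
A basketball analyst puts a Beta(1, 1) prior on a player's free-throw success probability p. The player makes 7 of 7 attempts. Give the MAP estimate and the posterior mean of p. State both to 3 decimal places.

MAP = 1.000, posterior mean = 0.889

Posterior: Beta(1+7, 1+0) = Beta(8, 1).
Since β = 1 ≤ 1 and α > 1, the Beta density is monotone increasing on [0,1]; the mode is at 1.
Mean = 8/(8+1) = 0.889.
The posterior is left-skewed, so the mode exceeds the mean.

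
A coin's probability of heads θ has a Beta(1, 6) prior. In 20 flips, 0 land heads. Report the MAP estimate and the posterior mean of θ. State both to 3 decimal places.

Posterior: Beta(1+0, 6+20) = Beta(1, 26).
Since α = 1 ≤ 1 and β > 1, the Beta density is monotone decreasing on [0,1]; the mode is at 0.
Mean = 1/(1+26) = 0.037.

MAP estimate = 0.000, posterior mean = 0.037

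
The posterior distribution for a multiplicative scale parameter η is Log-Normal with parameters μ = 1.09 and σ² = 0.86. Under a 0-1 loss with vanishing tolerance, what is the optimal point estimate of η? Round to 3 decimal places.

Mode = exp(μ − σ²) = exp(0.23) = 1.259.
Mean = exp(μ + σ²/2) = exp(1.520) = 4.572.
This is the posterior mode — the MAP estimate.

1.259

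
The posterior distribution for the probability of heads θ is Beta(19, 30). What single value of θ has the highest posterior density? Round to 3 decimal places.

Mode = (19−1)/(19+30−2) = 18/47 = 0.383.
Mean = 19/(19+30) = 19/49 = 0.388.
This is the posterior mode — the MAP estimate.

0.383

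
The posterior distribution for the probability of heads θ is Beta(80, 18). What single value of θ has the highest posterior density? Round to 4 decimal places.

Mode = (80−1)/(80+18−2) = 79/96 = 0.8229.
Mean = 80/(80+18) = 80/98 = 0.8163.
This is the posterior mode — the MAP estimate.

0.8229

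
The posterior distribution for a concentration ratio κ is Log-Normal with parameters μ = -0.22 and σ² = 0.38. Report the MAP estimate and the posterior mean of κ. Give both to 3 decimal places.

Mode = exp(μ − σ²) = exp(-0.60) = 0.549.
Mean = exp(μ + σ²/2) = exp(-0.030) = 0.970.

MAP = 0.549, posterior mean = 0.970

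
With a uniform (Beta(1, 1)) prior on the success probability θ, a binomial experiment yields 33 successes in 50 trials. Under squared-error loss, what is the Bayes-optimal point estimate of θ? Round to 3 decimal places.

0.654

Posterior: Beta(1+33, 1+17) = Beta(34, 18).
Mode = (34−1)/(34+18−2) = 33/50 = 0.660.
With a flat prior the MAP equals the MLE, 33/50.
Mean = 34/(34+18) = 34/52 = 0.654.
Squared-error loss ⇒ the optimal estimator is the posterior mean.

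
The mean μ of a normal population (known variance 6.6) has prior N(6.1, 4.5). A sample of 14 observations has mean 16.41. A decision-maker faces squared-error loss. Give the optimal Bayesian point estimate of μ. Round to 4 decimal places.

15.4323

Posterior for μ is Normal. Precision-weighted mean: (1/4.5·6.1 + 14/6.6·16.41) / (1/4.5 + 14/6.6) = 15.4323.
A Normal posterior is symmetric, so mode = mean.
Squared-error loss ⇒ the optimal estimator is the posterior mean.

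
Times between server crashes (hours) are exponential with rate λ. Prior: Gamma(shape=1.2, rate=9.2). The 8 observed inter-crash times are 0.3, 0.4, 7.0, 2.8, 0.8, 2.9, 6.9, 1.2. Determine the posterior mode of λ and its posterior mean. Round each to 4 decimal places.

Σ times = 22.3. Posterior: Gamma(shape = 1.2+8 = 9.2, rate = 9.2+22.3 = 31.5).
Mode = (α−1)/β = 8.2/31.5 = 0.2603.
Mean = α/β = 9.2/31.5 = 0.2921.

MAP = 0.2603, posterior mean = 0.2921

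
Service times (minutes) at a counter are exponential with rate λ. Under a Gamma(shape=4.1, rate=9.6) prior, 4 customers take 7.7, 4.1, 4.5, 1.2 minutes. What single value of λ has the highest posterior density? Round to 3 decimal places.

Σ times = 17.5. Posterior: Gamma(shape = 4.1+4 = 8.1, rate = 9.6+17.5 = 27.1).
Mode = (α−1)/β = 7.1/27.1 = 0.262.
Mean = α/β = 8.1/27.1 = 0.299.
This is the posterior mode — the MAP estimate.

0.262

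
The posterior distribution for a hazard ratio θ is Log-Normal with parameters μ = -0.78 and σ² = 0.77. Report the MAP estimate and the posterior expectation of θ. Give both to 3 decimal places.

MAP = 0.212; posterior mean = 0.674

Mode = exp(μ − σ²) = exp(-1.55) = 0.212.
Mean = exp(μ + σ²/2) = exp(-0.395) = 0.674.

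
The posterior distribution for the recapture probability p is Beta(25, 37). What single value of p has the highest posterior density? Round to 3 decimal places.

0.400

Mode = (25−1)/(25+37−2) = 24/60 = 0.400.
Mean = 25/(25+37) = 25/62 = 0.403.
This is the posterior mode — the MAP estimate.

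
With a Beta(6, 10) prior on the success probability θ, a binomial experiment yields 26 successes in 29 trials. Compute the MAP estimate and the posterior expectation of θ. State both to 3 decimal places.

Posterior: Beta(6+26, 10+3) = Beta(32, 13).
Mode = (32−1)/(32+13−2) = 31/43 = 0.721.
Mean = 32/(32+13) = 32/45 = 0.711.

θ_MAP = 0.721, E[θ|data] = 0.711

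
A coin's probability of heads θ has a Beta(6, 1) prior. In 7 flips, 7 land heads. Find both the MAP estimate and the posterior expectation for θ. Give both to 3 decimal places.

Posterior: Beta(6+7, 1+0) = Beta(13, 1).
Since β = 1 ≤ 1 and α > 1, the Beta density is monotone increasing on [0,1]; the mode is at 1.
Mean = 13/(13+1) = 0.929.

MAP = 1.000; posterior mean = 0.929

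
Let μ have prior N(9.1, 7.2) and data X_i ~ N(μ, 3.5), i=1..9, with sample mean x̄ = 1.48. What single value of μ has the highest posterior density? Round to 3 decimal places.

1.870

Posterior for μ is Normal. Precision-weighted mean: (1/7.2·9.1 + 9/3.5·1.48) / (1/7.2 + 9/3.5) = 1.870.
A Normal posterior is symmetric, so mode = mean.
This is the posterior mode — the MAP estimate.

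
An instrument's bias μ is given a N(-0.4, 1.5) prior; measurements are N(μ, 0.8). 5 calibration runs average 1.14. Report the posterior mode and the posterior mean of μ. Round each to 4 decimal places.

MAP = 0.9916, posterior mean = 0.9916

Posterior for μ is Normal. Precision-weighted mean: (1/1.5·-0.4 + 5/0.8·1.14) / (1/1.5 + 5/0.8) = 0.9916.
A Normal posterior is symmetric, so mode = mean.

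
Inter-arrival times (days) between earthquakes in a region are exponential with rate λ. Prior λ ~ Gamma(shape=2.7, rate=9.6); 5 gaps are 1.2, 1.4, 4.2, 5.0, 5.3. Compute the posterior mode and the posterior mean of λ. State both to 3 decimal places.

Σ times = 17.1. Posterior: Gamma(shape = 2.7+5 = 7.7, rate = 9.6+17.1 = 26.7).
Mode = (α−1)/β = 6.7/26.7 = 0.251.
Mean = α/β = 7.7/26.7 = 0.288.

MAP = 0.251, posterior mean = 0.288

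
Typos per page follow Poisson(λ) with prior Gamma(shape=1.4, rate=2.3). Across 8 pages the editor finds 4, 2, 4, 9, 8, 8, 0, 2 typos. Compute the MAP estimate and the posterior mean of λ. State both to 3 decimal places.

λ_MAP = 3.631, E[λ|data] = 3.728

Σ counts = 37. Posterior: Gamma(shape = 1.4+37 = 38.4, rate = 2.3+8 = 10.3).
Mode = (α−1)/β = 37.4/10.3 = 3.631.
Mean = α/β = 38.4/10.3 = 3.728.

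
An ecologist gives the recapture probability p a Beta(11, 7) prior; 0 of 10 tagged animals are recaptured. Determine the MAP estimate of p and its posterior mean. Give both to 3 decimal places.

MAP estimate = 0.385, posterior mean = 0.393

Posterior: Beta(11+0, 7+10) = Beta(11, 17).
Mode = (11−1)/(11+17−2) = 10/26 = 0.385.
Mean = 11/(11+17) = 11/28 = 0.393.
The posterior is right-skewed, so the mean exceeds the mode.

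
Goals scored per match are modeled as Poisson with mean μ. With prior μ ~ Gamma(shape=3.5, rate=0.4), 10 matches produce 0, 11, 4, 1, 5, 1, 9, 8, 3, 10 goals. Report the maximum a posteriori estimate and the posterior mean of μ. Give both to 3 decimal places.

Σ counts = 52. Posterior: Gamma(shape = 3.5+52 = 55.5, rate = 0.4+10 = 10.4).
Mode = (α−1)/β = 54.5/10.4 = 5.240.
Mean = α/β = 55.5/10.4 = 5.337.
Mean > mode: the posterior has a right tail.

maximum a posteriori estimate = 5.240, posterior mean = 5.337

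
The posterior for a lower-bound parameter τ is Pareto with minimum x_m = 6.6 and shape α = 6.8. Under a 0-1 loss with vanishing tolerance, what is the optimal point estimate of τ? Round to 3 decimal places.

The Pareto density is strictly decreasing on [x_m, ∞), so the mode is x_m = 6.600.
Mean = α·x_m/(α−1) = 6.8·6.6/5.8 = 7.738.
This is the posterior mode — the MAP estimate.

6.600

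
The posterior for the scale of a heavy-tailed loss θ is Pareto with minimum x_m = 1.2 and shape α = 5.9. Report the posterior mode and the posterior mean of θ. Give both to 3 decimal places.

The Pareto density is strictly decreasing on [x_m, ∞), so the mode is x_m = 1.200.
Mean = α·x_m/(α−1) = 5.9·1.2/4.9 = 1.445.

θ_MAP = 1.200, E[θ|data] = 1.445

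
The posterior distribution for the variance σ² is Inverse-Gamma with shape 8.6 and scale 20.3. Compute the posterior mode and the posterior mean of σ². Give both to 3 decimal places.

Mode = β/(α+1) = 20.3/9.6 = 2.115.
Mean = β/(α−1) = 20.3/7.6 = 2.671.
The mean is pulled above the mode by the posterior's right skew.

MAP = 2.115, posterior mean = 2.671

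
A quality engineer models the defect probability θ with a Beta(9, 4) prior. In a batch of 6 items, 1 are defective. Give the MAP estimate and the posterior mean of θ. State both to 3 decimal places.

θ_MAP = 0.529, E[θ|data] = 0.526

Posterior: Beta(9+1, 4+5) = Beta(10, 9).
Mode = (10−1)/(10+9−2) = 9/17 = 0.529.
Mean = 10/(10+9) = 10/19 = 0.526.
The mean is pulled below the mode by the posterior's left skew.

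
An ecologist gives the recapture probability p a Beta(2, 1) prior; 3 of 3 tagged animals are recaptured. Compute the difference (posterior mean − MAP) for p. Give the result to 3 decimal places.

-0.167

Posterior: Beta(2+3, 1+0) = Beta(5, 1).
Since β = 1 ≤ 1 and α > 1, the Beta density is monotone increasing on [0,1]; the mode is at 1.
Mean = 5/(5+1) = 0.833.
Difference = 0.833 − 1.000 = -0.167.
The mean is pulled below the mode by the posterior's left skew.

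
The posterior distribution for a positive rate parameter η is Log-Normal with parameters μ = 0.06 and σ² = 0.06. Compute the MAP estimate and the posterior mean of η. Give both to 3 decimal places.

Mode = exp(μ − σ²) = exp(0.00) = 1.000.
Mean = exp(μ + σ²/2) = exp(0.090) = 1.094.

MAP = 1.000; posterior mean = 1.094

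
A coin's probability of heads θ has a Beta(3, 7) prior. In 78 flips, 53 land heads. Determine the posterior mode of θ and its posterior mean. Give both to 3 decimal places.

MAP = 0.640, posterior mean = 0.636

Posterior: Beta(3+53, 7+25) = Beta(56, 32).
Mode = (56−1)/(56+32−2) = 55/86 = 0.640.
Mean = 56/(56+32) = 56/88 = 0.636.
The posterior is left-skewed, so the mode exceeds the mean.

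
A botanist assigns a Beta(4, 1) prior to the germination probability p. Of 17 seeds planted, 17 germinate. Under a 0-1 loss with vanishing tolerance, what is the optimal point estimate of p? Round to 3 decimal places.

Posterior: Beta(4+17, 1+0) = Beta(21, 1).
Since β = 1 ≤ 1 and α > 1, the Beta density is monotone increasing on [0,1]; the mode is at 1.
Mean = 21/(21+1) = 0.955.
This is the posterior mode — the MAP estimate.

1.000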